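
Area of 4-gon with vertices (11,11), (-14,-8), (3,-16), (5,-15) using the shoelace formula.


sum(xi*y_{i+1}) = 11*(-8) - 14*(-16) + 3*(-15) + 5*11 = 146
sum(yi*x_{i+1}) = 11*(-14) - 8*3 - 16*5 - 15*11 = -423
Area = |146 + 423|/2 = 569/2 = 284.5000

284.5000 sq units


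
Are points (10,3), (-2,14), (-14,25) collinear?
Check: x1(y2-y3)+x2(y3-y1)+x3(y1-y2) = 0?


10*(14-25) - 2*(25-3) - 14*(3-14)
= -110 - 44 + 154 = 0

Yes, collinear (determinant = 0)


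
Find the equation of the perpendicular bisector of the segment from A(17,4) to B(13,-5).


Midpoint = (15, -0.5)
Slope of AB = dy/dx = -9/(-4) = 2.2500
Perp slope = -dx/dy = -4/9 = -0.4444
b = My - (perp slope)*Mx = -0.5 + (-4*15)/(-9) = -0.5 + 6.6667 = 6.1667

y = -0.4444x + 6.1667


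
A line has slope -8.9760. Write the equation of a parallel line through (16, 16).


Parallel lines have equal slopes.
m2 = -8.9760
b2 = 16 + 8.9760*16 = 159.6160

y = -8.9760x + 159.6160


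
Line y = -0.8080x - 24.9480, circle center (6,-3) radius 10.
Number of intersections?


Substitute y = -0.8080x - 24.9480: (x-6)^2 + (-0.8080x- 24.9480+ 3)^2 = 100
Expand to Ax^2 + Bx + C = 0, where b-k = -21.948
A = 1+m^2 = 1.652864
B = 2(m(b-k) - h) = 2(-0.8080*(-21.948) - 6) = 23.467968
C = h^2 + (b-k)^2 - r^2 = 36 + 481.714704 - 100 = 417.714704
disc = B^2-4AC = 550.7455 - 2761.7024 = -2210.9569
disc < 0

0 intersection points


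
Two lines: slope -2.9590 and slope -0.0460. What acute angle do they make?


m1-m2 = -2.913
1+m1*m2 = 1.136114
tan(theta) = |-2.913/1.136114| = 2.564003
theta = arctan(|-2.913/1.136114|) = 68.6935 degrees (acute angle)

68.6935 degrees


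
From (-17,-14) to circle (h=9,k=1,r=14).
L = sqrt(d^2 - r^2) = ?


d = sqrt((-17-9)^2 + (-14-1)^2) = sqrt(676+225) = 30.0167
L = sqrt(901.0000 - 196) = sqrt(705.0000) = 26.5518

26.5518


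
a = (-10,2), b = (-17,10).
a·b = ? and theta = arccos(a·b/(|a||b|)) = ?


a·b = -10*(-17) + 2*10 = 170 + 20 = 190
|a| = sqrt(100+4) = 10.1980
|b| = sqrt(289+100) = 19.7231
cos(theta) = 190/(sqrt(104)*sqrt(389)) = 190/sqrt(40456) = 0.944631
theta = arccos(190/sqrt(40456)) = 19.1556 degrees

a·b = 190, theta = 19.1556 deg


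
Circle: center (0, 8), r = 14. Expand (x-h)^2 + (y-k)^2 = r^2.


(x-0)^2 + (y-8)^2 = 14^2
D = -2h = 0, E = -2k = -16
F = h^2+k^2-r^2 = 0+64-196 = -132

x^2 + y^2 - 16y - 132 = 0


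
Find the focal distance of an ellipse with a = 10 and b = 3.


c^2 = 10^2 - 3^2 = 100 - 9 = 91
c = sqrt(91) = 9.5394

c = 9.5394


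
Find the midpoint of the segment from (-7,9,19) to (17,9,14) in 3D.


Mx = (-7+17)/2 = 5.0000
My = (9+9)/2 = 9.0000
Mz = (19+14)/2 = 16.5000

M = (5.0000, 9.0000, 16.5000)


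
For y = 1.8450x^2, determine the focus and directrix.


a = 1.8450
1/(4a) = 0.1355
Focus = (0, 0.1355)
Directrix: y = -0.1355

Focus = (0, 0.1355), Directrix: y = -0.1355


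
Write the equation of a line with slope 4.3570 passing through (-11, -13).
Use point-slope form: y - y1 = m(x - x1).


y + 13 = 4.3570(x + 11)
y = 4.3570x - 13 - 4.3570*(-11)
y = 4.3570x + 34.9270

y = 4.3570x + 34.9270


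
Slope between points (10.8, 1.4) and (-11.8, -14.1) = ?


dy = -14.1 - 1.4 = -15.5
dx = -11.8 - 10.8 = -22.6
m = -15.5/(-22.6) = 0.6858

m = 0.6858


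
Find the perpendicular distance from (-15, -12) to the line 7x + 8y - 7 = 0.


|7*(-15) + 8*(-12) - 7| = |-208| = 208
sqrt(49 + 64) = sqrt(113) = 10.6301
d = 208/sqrt(113) = 19.5670

19.5670


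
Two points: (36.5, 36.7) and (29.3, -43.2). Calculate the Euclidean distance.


dx = 29.3 - 36.5 = -7.2
dy = -43.2 - 36.7 = -79.9
d = sqrt(51.84 + 6384.01) = sqrt(6435.85) = 80.2237

80.2237


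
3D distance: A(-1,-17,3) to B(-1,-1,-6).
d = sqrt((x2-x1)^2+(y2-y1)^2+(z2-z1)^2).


dx=0, dy=16, dz=-9
d = sqrt(0+256+81) = sqrt(337) = 18.3576

18.3576


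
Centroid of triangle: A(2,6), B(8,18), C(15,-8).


Gx = (2+8+15)/3 = 25/3 = 8.3333
Gy = (6+18- 8)/3 = 16/3 = 5.3333

G = (8.3333, 5.3333)


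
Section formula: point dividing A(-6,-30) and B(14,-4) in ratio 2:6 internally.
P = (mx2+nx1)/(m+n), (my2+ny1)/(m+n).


Px = (2*14 + 6*(-6))/8 = -8/8 = -1.0000
Py = (2*(-4) + 6*(-30))/8 = -188/8 = -23.5000

P = (-1.0000, -23.5000)


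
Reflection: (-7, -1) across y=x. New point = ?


Reflection rule for y=x: (y, x)
(-7, -1) -> (-1, -7)

(-1, -7)


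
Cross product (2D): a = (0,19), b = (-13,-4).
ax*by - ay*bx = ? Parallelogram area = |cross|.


cross = 0*(-4) - 19*(-13) = 0 + 247 = 247
Parallelogram area = |247| = 247

cross = 247, parallelogram area = 247


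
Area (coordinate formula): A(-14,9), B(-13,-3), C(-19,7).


-14*(-3-7) = 140
-13*(7-9) = 26
-19*(9+ 3) = -228
sum = -62
Area = |-62|/2 = 31.0000

31.0000 sq units


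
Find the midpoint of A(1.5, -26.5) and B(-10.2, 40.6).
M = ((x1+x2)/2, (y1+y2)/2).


Mx = (1.5 - 10.2)/2 = -8.7/2 = -4.3500
My = (-26.5 + 40.6)/2 = 14.1/2 = 7.0500

(-4.3500, 7.0500)


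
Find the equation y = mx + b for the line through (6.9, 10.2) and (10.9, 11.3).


m = (1.1)/(4.0) = 0.2750
b = y1 - m*x1 = 10.2 - (1.1*6.9)/(4.0) = 10.2 - 1.8975 = 8.3025

y = 0.2750x + 8.3025


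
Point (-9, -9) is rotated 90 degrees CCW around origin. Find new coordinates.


cos(90) = 0, sin(90) = 1
x' = -9*0 + 9*1 = 9
y' = -9*1 - 9*0 = -9

(9, -9)


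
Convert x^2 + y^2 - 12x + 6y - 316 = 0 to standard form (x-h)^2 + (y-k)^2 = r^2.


h = -D/2 = 12/2 = 6
k = -E/2 = -6/2 = -3
r^2 = h^2 + k^2 - F = 36 + 9 + 316 = 361
r = 19

Center (6, -3), radius = 19


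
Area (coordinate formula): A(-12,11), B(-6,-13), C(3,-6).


-12*(-13+ 6) = 84
-6*(-6-11) = 102
3*(11+ 13) = 72
sum = 258
Area = |258|/2 = 129.0000

129.0000 sq units


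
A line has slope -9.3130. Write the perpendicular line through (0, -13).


Perpendicular slope = -1/m1 = -1/(-9.3130) = 0.1074
b2 = y0 - m2*x0 = -13 + 0/(-9.3130) = -13 + 0 = -13.0000

y = 0.1074x - 13.0000


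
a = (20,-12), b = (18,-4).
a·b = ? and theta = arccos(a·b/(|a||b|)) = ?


a·b = 20*18 - 12*(-4) = 360 + 48 = 408
|a| = sqrt(400+144) = 23.3238
|b| = sqrt(324+16) = 18.4391
cos(theta) = 408/(sqrt(544)*sqrt(340)) = 408/sqrt(184960) = 0.948683
theta = arccos(408/sqrt(184960)) = 18.4349 degrees

a·b = 408, theta = 18.4349 deg


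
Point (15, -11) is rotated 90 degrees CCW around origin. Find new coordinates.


cos(90) = 0, sin(90) = 1
x' = 15*0 + 11*1 = 11
y' = 15*1 - 11*0 = 15

(11, 15)


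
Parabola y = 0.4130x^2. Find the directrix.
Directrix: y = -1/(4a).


a = 0.4130
1/(4a) = 0.6053
directrix: y = -0.6053 = -0.6053

y = -0.6053


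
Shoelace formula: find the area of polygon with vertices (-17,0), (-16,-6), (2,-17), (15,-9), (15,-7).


sum(xi*y_{i+1}) = -17*(-6) - 16*(-17) + 2*(-9) + 15*(-7) + 15*0 = 251
sum(yi*x_{i+1}) = 0*(-16) - 6*2 - 17*15 - 9*15 - 7*(-17) = -283
Area = |251 + 283|/2 = 534/2 = 267.0000

267.0000 sq units


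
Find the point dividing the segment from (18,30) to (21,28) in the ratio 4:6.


Px = (4*21 + 6*18)/10 = 192/10 = 19.2000
Py = (4*28 + 6*30)/10 = 292/10 = 29.2000

P = (19.2000, 29.2000)


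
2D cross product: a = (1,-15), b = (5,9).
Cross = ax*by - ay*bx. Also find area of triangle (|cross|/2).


cross = 1*9 + 15*5 = 9 + 75 = 84
Triangle area = |84|/2 = 84/2 = 42.0000

cross = 84, triangle area = 42.0000


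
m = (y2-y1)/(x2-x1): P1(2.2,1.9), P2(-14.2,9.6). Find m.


dy = 9.6 - 1.9 = 7.7
dx = -14.2 - 2.2 = -16.4
m = 7.7/(-16.4) = -0.4695

m = -0.4695


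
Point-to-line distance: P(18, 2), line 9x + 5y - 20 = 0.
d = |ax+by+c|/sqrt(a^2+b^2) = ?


|9*18 + 5*2 - 20| = |152| = 152
sqrt(81 + 25) = sqrt(106) = 10.2956
d = 152/sqrt(106) = 14.7635

14.7635


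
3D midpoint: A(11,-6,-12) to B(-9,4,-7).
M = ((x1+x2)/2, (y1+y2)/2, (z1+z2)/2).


Mx = (11- 9)/2 = 1.0000
My = (-6+4)/2 = -1.0000
Mz = (-12- 7)/2 = -9.5000

M = (1.0000, -1.0000, -9.5000)


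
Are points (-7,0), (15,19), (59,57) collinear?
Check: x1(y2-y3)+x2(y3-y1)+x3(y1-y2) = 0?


-7*(19-57) + 15*(57-0) + 59*(0-19)
= 266 + 855 - 1121 = 0

Yes, collinear (determinant = 0)


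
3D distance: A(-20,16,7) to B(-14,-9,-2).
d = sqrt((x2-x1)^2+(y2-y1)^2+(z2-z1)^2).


dx=6, dy=-25, dz=-9
d = sqrt(36+625+81) = sqrt(742) = 27.2397

27.2397


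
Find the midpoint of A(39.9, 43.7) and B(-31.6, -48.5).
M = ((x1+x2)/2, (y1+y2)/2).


Mx = (39.9 - 31.6)/2 = 8.3/2 = 4.1500
My = (43.7 - 48.5)/2 = -4.8/2 = -2.4000

(4.1500, -2.4000)


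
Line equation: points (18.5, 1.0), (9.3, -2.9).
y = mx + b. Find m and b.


m = (-3.9)/(-9.2) = 0.4239
b = y1 - m*x1 = 1.0 - (-3.9*18.5)/(-9.2) = 1.0 - 7.8424 = -6.8424

y = 0.4239x - 6.8424


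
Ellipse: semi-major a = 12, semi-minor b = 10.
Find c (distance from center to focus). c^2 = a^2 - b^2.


c^2 = 12^2 - 10^2 = 144 - 100 = 44
c = sqrt(44) = 6.6332

c = 6.6332


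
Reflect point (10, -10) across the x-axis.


Reflection rule for x-axis: (x, -y)
(10, -10) -> (10, 10)

(10, 10)


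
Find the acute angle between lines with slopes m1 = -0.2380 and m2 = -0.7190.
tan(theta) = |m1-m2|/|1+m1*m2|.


m1-m2 = 0.481
1+m1*m2 = 1.171122
tan(theta) = |0.481/1.171122| = 0.410717
theta = arctan(|0.481/1.171122|) = 22.3288 degrees (acute angle)

22.3288 degrees


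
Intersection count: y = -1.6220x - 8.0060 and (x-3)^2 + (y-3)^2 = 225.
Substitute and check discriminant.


Substitute y = -1.6220x - 8.0060: (x-3)^2 + (-1.6220x- 8.0060-3)^2 = 225
Expand to Ax^2 + Bx + C = 0, where b-k = -11.006
A = 1+m^2 = 3.630884
B = 2(m(b-k) - h) = 2(-1.6220*(-11.006) - 3) = 29.703464
C = h^2 + (b-k)^2 - r^2 = 9 + 121.132036 - 225 = -94.867964
disc = B^2-4AC = 882.2958 + 1377.8183 = 2260.1141
disc > 0

2 intersection points


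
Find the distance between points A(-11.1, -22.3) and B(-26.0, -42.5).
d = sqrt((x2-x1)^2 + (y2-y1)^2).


dx = -26.0 + 11.1 = -14.9
dy = -42.5 + 22.3 = -20.2
d = sqrt(222.01 + 408.04) = sqrt(630.05) = 25.1008

25.1008


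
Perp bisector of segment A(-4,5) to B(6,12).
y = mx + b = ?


Midpoint = (1, 8.5)
Slope of AB = dy/dx = 7/10 = 0.7000
Perp slope = -dx/dy = -10/7 = -1.4286
b = My - (perp slope)*Mx = 8.5 + (10*1)/7 = 8.5 + 1.4286 = 9.9286

y = -1.4286x + 9.9286


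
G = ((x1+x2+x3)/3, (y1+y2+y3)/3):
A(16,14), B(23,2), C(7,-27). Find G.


Gx = (16+23+7)/3 = 46/3 = 15.3333
Gy = (14+2- 27)/3 = -11/3 = -3.6667

G = (15.3333, -3.6667)


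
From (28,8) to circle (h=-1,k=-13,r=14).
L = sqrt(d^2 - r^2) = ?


d = sqrt((28+ 1)^2 + (8+ 13)^2) = sqrt(841+441) = 35.8050
L = sqrt(1282.0000 - 196) = sqrt(1086.0000) = 32.9545

32.9545


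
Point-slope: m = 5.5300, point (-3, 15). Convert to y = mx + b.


y - 15 = 5.5300(x + 3)
y = 5.5300x + 15 - 5.5300*(-3)
y = 5.5300x + 31.5900

y = 5.5300x + 31.5900


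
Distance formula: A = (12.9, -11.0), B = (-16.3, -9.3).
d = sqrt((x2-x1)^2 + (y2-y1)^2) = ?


dx = -16.3 - 12.9 = -29.2
dy = -9.3 + 11.0 = 1.7
d = sqrt(852.64 + 2.89) = sqrt(855.53) = 29.2494

29.2494


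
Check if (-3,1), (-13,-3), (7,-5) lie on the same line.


-3*(-3+ 5) - 13*(-5-1) + 7*(1+ 3)
= -6 + 78 + 28 = 100

No, not collinear (determinant = 100)


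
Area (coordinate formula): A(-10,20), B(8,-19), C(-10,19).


-10*(-19-19) = 380
8*(19-20) = -8
-10*(20+ 19) = -390
sum = -18
Area = |-18|/2 = 9.0000

9.0000 sq units


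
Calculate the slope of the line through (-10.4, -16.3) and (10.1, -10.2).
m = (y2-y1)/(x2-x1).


dy = -10.2 + 16.3 = 6.1
dx = 10.1 + 10.4 = 20.5
m = 6.1/20.5 = 0.2976

m = 0.2976


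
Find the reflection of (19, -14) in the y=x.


Reflection rule for y=x: (y, x)
(19, -14) -> (-14, 19)

(-14, 19)


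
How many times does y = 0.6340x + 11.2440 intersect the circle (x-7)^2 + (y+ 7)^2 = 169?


Substitute y = 0.6340x + 11.2440: (x-7)^2 + (0.6340x+11.2440+ 7)^2 = 169
Expand to Ax^2 + Bx + C = 0, where b-k = 18.244
A = 1+m^2 = 1.401956
B = 2(m(b-k) - h) = 2(0.6340*18.244 - 7) = 9.133392
C = h^2 + (b-k)^2 - r^2 = 49 + 332.843536 - 169 = 212.843536
disc = B^2-4AC = 83.4188 - 1193.5891 = -1110.1703
disc < 0

0 intersection points


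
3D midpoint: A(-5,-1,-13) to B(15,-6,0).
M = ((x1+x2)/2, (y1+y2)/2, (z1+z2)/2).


Mx = (-5+15)/2 = 5.0000
My = (-1- 6)/2 = -3.5000
Mz = (-13+0)/2 = -6.5000

M = (5.0000, -3.5000, -6.5000)


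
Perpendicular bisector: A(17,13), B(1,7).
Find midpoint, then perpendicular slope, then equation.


Midpoint = (9, 10)
Slope of AB = dy/dx = -6/(-16) = 0.3750
Perp slope = -dx/dy = -16/6 = -2.6667
b = My - (perp slope)*Mx = 10 + (-16*9)/(-6) = 10 + 24.0000 = 34.0000

y = -2.6667x + 34.0000


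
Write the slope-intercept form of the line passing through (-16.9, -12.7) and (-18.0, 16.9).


m = (29.6)/(-1.1) = -26.9091
b = y1 - m*x1 = -12.7 - (29.6*(-16.9))/(-1.1) = -12.7 - 454.7636 = -467.4636

y = -26.9091x - 467.4636


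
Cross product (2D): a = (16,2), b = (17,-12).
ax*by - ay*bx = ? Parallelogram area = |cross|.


cross = 16*(-12) - 2*17 = -192 - 34 = -226
Parallelogram area = |-226| = 226

cross = -226, parallelogram area = 226


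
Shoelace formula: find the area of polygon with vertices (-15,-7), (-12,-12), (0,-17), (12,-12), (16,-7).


sum(xi*y_{i+1}) = -15*(-12) - 12*(-17) + 0*(-12) + 12*(-7) + 16*(-7) = 188
sum(yi*x_{i+1}) = -7*(-12) - 12*0 - 17*12 - 12*16 - 7*(-15) = -207
Area = |188 + 207|/2 = 395/2 = 197.5000

197.5000 sq units


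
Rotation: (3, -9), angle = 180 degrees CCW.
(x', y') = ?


cos(180) = -1, sin(180) = 0
x' = 3*(-1) + 9*0 = -3
y' = 3*0 - 9*(-1) = 9

(-3, 9)


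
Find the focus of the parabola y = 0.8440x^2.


a = 0.8440
4a = 3.3760
focus = (0, 1/3.3760) = (0, 0.2962)

Focus = (0, 0.2962)


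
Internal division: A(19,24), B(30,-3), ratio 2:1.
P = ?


Px = (2*30 + 1*19)/3 = 79/3 = 26.3333
Py = (2*(-3) + 1*24)/3 = 18/3 = 6.0000

P = (26.3333, 6.0000)


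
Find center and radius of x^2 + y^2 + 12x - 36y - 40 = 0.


h = -D/2 = -12/2 = -6
k = -E/2 = 36/2 = 18
r^2 = h^2 + k^2 - F = 36 + 324 + 40 = 400
r = 20

Center (-6, 18), radius = 20


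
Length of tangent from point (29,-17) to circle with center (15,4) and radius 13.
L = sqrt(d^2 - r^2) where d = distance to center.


d = sqrt((29-15)^2 + (-17-4)^2) = sqrt(196+441) = 25.2389
L = sqrt(637.0000 - 169) = sqrt(468.0000) = 21.6333

21.6333


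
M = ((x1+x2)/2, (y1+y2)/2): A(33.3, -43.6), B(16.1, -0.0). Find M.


Mx = (33.3 + 16.1)/2 = 49.4/2 = 24.7000
My = (-43.6 - 0.0)/2 = -43.6/2 = -21.8000

(24.7000, -21.8000)


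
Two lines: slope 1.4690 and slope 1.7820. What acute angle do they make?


m1-m2 = -0.313
1+m1*m2 = 3.617758
tan(theta) = |-0.313/3.617758| = 0.086518
theta = arctan(|-0.313/3.617758|) = 4.9448 degrees (acute angle)

4.9448 degrees


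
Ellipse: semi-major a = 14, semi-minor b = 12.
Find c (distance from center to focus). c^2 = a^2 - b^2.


c^2 = 14^2 - 12^2 = 196 - 144 = 52
c = sqrt(52) = 7.2111

c = 7.2111


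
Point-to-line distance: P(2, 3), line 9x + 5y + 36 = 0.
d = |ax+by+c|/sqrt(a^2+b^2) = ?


|9*2 + 5*3 + 36| = |69| = 69
sqrt(81 + 25) = sqrt(106) = 10.2956
d = 69/sqrt(106) = 6.7019

6.7019


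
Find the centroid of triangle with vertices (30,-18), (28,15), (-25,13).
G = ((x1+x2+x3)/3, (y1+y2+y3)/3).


Gx = (30+28- 25)/3 = 33/3 = 11.0000
Gy = (-18+15+13)/3 = 10/3 = 3.3333

G = (11.0000, 3.3333)


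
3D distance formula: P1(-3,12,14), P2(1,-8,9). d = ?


dx=4, dy=-20, dz=-5
d = sqrt(16+400+25) = sqrt(441) = 21.0000

21.0000


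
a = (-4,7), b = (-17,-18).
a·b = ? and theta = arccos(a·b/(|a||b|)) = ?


a·b = -4*(-17) + 7*(-18) = 68 - 126 = -58
|a| = sqrt(16+49) = 8.0623
|b| = sqrt(289+324) = 24.7588
cos(theta) = -58/(sqrt(65)*sqrt(613)) = -58/sqrt(39845) = -0.290564
theta = arccos(-58/sqrt(39845)) = 106.8917 degrees

a·b = -58, theta = 106.8917 deg


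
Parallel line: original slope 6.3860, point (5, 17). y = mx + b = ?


Parallel lines have equal slopes.
m2 = 6.3860
b2 = 17 - 6.3860*5 = -14.9300

y = 6.3860x - 14.9300


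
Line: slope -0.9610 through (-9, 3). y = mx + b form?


y - 3 = -0.9610(x + 9)
y = -0.9610x + 3 + 0.9610*(-9)
y = -0.9610x - 5.6490

y = -0.9610x - 5.6490


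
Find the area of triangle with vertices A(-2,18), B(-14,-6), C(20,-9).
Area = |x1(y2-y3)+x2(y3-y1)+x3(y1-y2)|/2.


-2*(-6+ 9) = -6
-14*(-9-18) = 378
20*(18+ 6) = 480
sum = 852
Area = |852|/2 = 426.0000

426.0000 sq units


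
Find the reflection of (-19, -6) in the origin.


Reflection rule for origin: (-x, -y)
(-19, -6) -> (19, 6)

(19, 6)


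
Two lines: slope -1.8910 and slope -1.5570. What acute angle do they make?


m1-m2 = -0.334
1+m1*m2 = 3.944287
tan(theta) = |-0.334/3.944287| = 0.084679
theta = arctan(|-0.334/3.944287|) = 4.8402 degrees (acute angle)

4.8402 degrees


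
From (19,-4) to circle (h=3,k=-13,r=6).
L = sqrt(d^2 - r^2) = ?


d = sqrt((19-3)^2 + (-4+ 13)^2) = sqrt(256+81) = 18.3576
L = sqrt(337.0000 - 36) = sqrt(301.0000) = 17.3494

17.3494


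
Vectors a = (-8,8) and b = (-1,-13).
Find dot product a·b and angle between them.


a·b = -8*(-1) + 8*(-13) = 8 - 104 = -96
|a| = sqrt(64+64) = 11.3137
|b| = sqrt(1+169) = 13.0384
cos(theta) = -96/(sqrt(128)*sqrt(170)) = -96/sqrt(21760) = -0.650791
theta = arccos(-96/sqrt(21760)) = 130.6013 degrees

a·b = -96, theta = 130.6013 deg


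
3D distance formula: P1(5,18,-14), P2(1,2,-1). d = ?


dx=-4, dy=-16, dz=13
d = sqrt(16+256+169) = sqrt(441) = 21.0000

21.0000


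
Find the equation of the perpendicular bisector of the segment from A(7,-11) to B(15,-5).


Midpoint = (11, -8)
Slope of AB = dy/dx = 6/8 = 0.7500
Perp slope = -dx/dy = -8/6 = -1.3333
b = My - (perp slope)*Mx = -8 + (8*11)/6 = -8 + 14.6667 = 6.6667

y = -1.3333x + 6.6667


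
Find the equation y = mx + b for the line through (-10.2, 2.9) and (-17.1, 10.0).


m = (7.1)/(-6.9) = -1.0290
b = y1 - m*x1 = 2.9 - (7.1*(-10.2))/(-6.9) = 2.9 - 10.4957 = -7.5957

y = -1.0290x - 7.5957


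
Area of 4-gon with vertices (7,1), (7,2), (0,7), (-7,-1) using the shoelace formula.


sum(xi*y_{i+1}) = 7*2 + 7*7 + 0*(-1) - 7*1 = 56
sum(yi*x_{i+1}) = 1*7 + 2*0 + 7*(-7) - 1*7 = -49
Area = |56 + 49|/2 = 105/2 = 52.5000

52.5000 sq units


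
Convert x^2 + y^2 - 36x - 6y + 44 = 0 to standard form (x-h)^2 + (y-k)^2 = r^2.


h = -D/2 = 36/2 = 18
k = -E/2 = 6/2 = 3
r^2 = h^2 + k^2 - F = 324 + 9 - 44 = 289
r = 17

Center (18, 3), radius = 17


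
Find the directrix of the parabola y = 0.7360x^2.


a = 0.7360
1/(4a) = 0.3397
directrix: y = -0.3397 = -0.3397

y = -0.3397


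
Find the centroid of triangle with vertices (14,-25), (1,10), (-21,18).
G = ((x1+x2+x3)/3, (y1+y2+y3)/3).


Gx = (14+1- 21)/3 = -6/3 = -2.0000
Gy = (-25+10+18)/3 = 3/3 = 1.0000

G = (-2.0000, 1.0000)


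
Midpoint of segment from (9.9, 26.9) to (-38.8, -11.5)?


Mx = (9.9 - 38.8)/2 = -28.9/2 = -14.4500
My = (26.9 - 11.5)/2 = 15.4/2 = 7.7000

(-14.4500, 7.7000)


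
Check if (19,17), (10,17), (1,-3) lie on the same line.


19*(17+ 3) + 10*(-3-17) + 1*(17-17)
= 380 - 200 + 0 = 180

No, not collinear (determinant = 180)


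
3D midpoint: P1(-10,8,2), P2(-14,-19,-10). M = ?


Mx = (-10- 14)/2 = -12.0000
My = (8- 19)/2 = -5.5000
Mz = (2- 10)/2 = -4.0000

M = (-12.0000, -5.5000, -4.0000)


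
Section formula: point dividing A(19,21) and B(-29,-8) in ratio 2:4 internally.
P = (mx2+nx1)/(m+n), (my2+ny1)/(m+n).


Px = (2*(-29) + 4*19)/6 = 18/6 = 3.0000
Py = (2*(-8) + 4*21)/6 = 68/6 = 11.3333

P = (3.0000, 11.3333)


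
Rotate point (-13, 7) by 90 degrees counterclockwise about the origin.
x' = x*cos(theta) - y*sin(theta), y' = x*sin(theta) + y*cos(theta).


cos(90) = 0, sin(90) = 1
x' = -13*0 - 7*1 = -7
y' = -13*1 + 7*0 = -13

(-7, -13)


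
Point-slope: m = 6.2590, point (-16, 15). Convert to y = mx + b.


y - 15 = 6.2590(x + 16)
y = 6.2590x + 15 - 6.2590*(-16)
y = 6.2590x + 115.1440

y = 6.2590x + 115.1440


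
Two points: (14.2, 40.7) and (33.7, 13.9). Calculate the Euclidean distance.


dx = 33.7 - 14.2 = 19.5
dy = 13.9 - 40.7 = -26.8
d = sqrt(380.25 + 718.24) = sqrt(1098.49) = 33.1435

33.1435


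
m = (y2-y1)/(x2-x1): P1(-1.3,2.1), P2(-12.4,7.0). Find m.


dy = 7.0 - 2.1 = 4.9
dx = -12.4 + 1.3 = -11.1
m = 4.9/(-11.1) = -0.4414

m = -0.4414


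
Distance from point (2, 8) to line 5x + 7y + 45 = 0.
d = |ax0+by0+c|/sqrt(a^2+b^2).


|5*2 + 7*8 + 45| = |111| = 111
sqrt(25 + 49) = sqrt(74) = 8.6023
d = 111/sqrt(74) = 12.9035

12.9035


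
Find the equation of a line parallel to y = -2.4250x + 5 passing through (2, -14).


Parallel lines have equal slopes.
m2 = -2.4250
b2 = -14 + 2.4250*2 = -9.1500

y = -2.4250x - 9.1500


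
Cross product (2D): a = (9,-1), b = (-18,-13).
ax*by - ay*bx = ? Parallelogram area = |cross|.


cross = 9*(-13) + 1*(-18) = -117 - 18 = -135
Parallelogram area = |-135| = 135

cross = -135, parallelogram area = 135


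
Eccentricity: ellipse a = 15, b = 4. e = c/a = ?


c = sqrt(225-16) = sqrt(209) = 14.4568
e = c/a = sqrt(209)/15 = 0.9638

e = 0.9638


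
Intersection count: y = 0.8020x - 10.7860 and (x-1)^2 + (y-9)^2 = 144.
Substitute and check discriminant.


Substitute y = 0.8020x - 10.7860: (x-1)^2 + (0.8020x- 10.7860-9)^2 = 144
Expand to Ax^2 + Bx + C = 0, where b-k = -19.786
A = 1+m^2 = 1.643204
B = 2(m(b-k) - h) = 2(0.8020*(-19.786) - 1) = -33.736744
C = h^2 + (b-k)^2 - r^2 = 1 + 391.485796 - 144 = 248.485796
disc = B^2-4AC = 1138.1679 - 1633.2514 = -495.0835
disc < 0

0 intersection points


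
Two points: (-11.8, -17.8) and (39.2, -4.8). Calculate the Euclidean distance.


dx = 39.2 + 11.8 = 51.0
dy = -4.8 + 17.8 = 13.0
d = sqrt(2601.0 + 169.0) = sqrt(2770.0) = 52.6308

52.6308


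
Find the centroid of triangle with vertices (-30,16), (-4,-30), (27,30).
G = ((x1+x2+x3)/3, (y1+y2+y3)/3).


Gx = (-30- 4+27)/3 = -7/3 = -2.3333
Gy = (16- 30+30)/3 = 16/3 = 5.3333

G = (-2.3333, 5.3333)


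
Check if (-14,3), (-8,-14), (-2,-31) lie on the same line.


-14*(-14+ 31) - 8*(-31-3) - 2*(3+ 14)
= -238 + 272 - 34 = 0

Yes, collinear (determinant = 0)


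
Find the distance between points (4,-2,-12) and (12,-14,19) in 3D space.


dx=8, dy=-12, dz=31
d = sqrt(64+144+961) = sqrt(1169) = 34.1906

34.1906


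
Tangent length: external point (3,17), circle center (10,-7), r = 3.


d = sqrt((3-10)^2 + (17+ 7)^2) = sqrt(49+576) = 25.0000
L = sqrt(625.0000 - 9) = sqrt(616.0000) = 24.8193

24.8193


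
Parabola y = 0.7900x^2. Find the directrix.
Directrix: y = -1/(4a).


a = 0.7900
1/(4a) = 0.3165
directrix: y = -0.3165 = -0.3165

y = -0.3165


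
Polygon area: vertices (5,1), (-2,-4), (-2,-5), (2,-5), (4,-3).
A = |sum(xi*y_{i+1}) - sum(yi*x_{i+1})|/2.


sum(xi*y_{i+1}) = 5*(-4) - 2*(-5) - 2*(-5) + 2*(-3) + 4*1 = -2
sum(yi*x_{i+1}) = 1*(-2) - 4*(-2) - 5*2 - 5*4 - 3*5 = -39
Area = |-2 + 39|/2 = 37/2 = 18.5000

18.5000 sq units


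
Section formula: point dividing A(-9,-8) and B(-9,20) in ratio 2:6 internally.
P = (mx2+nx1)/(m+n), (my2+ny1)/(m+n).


Px = (2*(-9) + 6*(-9))/8 = -72/8 = -9.0000
Py = (2*20 + 6*(-8))/8 = -8/8 = -1.0000

P = (-9.0000, -1.0000)


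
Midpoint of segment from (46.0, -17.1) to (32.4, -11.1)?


Mx = (46.0 + 32.4)/2 = 78.4/2 = 39.2000
My = (-17.1 - 11.1)/2 = -28.2/2 = -14.1000

(39.2000, -14.1000)


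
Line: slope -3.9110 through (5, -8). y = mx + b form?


y + 8 = -3.9110(x - 5)
y = -3.9110x - 8 + 3.9110*5
y = -3.9110x + 11.5550

y = -3.9110x + 11.5550


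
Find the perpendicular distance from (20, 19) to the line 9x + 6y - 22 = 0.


|9*20 + 6*19 - 22| = |272| = 272
sqrt(81 + 36) = sqrt(117) = 10.8167
d = 272/sqrt(117) = 25.1464

25.1464


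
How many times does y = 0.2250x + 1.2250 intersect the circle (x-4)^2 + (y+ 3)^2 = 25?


Substitute y = 0.2250x + 1.2250: (x-4)^2 + (0.2250x+1.2250+ 3)^2 = 25
Expand to Ax^2 + Bx + C = 0, where b-k = 4.225
A = 1+m^2 = 1.050625
B = 2(m(b-k) - h) = 2(0.2250*4.225 - 4) = -6.09875
C = h^2 + (b-k)^2 - r^2 = 16 + 17.850625 - 25 = 8.850625
disc = B^2-4AC = 37.1948 - 37.1948 = 0
disc = 0

1 intersection point (tangent)


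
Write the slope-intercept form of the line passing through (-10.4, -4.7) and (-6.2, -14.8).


m = (-10.1)/(4.2) = -2.4048
b = y1 - m*x1 = -4.7 - (-10.1*(-10.4))/(4.2) = -4.7 - 25.0095 = -29.7095

y = -2.4048x - 29.7095


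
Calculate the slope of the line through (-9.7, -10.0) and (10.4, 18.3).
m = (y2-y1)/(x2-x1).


dy = 18.3 + 10.0 = 28.3
dx = 10.4 + 9.7 = 20.1
m = 28.3/20.1 = 1.4080

m = 1.4080


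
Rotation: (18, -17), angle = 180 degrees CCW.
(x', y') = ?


cos(180) = -1, sin(180) = 0
x' = 18*(-1) + 17*0 = -18
y' = 18*0 - 17*(-1) = 17

(-18, 17)


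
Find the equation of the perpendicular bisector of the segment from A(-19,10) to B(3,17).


Midpoint = (-8, 13.5)
Slope of AB = dy/dx = 7/22 = 0.3182
Perp slope = -dx/dy = -22/7 = -3.1429
b = My - (perp slope)*Mx = 13.5 + (22*(-8))/7 = 13.5 - 25.1429 = -11.6429

y = -3.1429x - 11.6429


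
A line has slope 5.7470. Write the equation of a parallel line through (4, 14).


Parallel lines have equal slopes.
m2 = 5.7470
b2 = 14 - 5.7470*4 = -8.9880

y = 5.7470x - 8.9880


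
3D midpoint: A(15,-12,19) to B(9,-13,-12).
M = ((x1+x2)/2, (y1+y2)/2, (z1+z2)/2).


Mx = (15+9)/2 = 12.0000
My = (-12- 13)/2 = -12.5000
Mz = (19- 12)/2 = 3.5000

M = (12.0000, -12.5000, 3.5000)


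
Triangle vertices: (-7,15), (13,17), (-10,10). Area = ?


-7*(17-10) = -49
13*(10-15) = -65
-10*(15-17) = 20
sum = -94
Area = |-94|/2 = 47.0000

47.0000 sq units


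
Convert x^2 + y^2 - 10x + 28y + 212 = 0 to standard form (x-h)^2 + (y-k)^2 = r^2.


h = -D/2 = 10/2 = 5
k = -E/2 = -28/2 = -14
r^2 = h^2 + k^2 - F = 25 + 196 - 212 = 9
r = 3

Center (5, -14), radius = 3


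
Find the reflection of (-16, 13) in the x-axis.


Reflection rule for x-axis: (x, -y)
(-16, 13) -> (-16, -13)

(-16, -13)


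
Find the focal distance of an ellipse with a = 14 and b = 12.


c^2 = 14^2 - 12^2 = 196 - 144 = 52
c = sqrt(52) = 7.2111

c = 7.2111


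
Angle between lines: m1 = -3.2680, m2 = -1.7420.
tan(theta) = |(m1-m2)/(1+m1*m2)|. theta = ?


m1-m2 = -1.526
1+m1*m2 = 6.692856
tan(theta) = |-1.526/6.692856| = 0.228004
theta = arctan(|-1.526/6.692856|) = 12.8441 degrees (acute angle)

12.8441 degrees


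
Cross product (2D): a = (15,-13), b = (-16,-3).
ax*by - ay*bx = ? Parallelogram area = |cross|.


cross = 15*(-3) + 13*(-16) = -45 - 208 = -253
Parallelogram area = |-253| = 253

cross = -253, parallelogram area = 253


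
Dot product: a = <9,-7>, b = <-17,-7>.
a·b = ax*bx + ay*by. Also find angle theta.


a·b = 9*(-17) - 7*(-7) = -153 + 49 = -104
|a| = sqrt(81+49) = 11.4018
|b| = sqrt(289+49) = 18.3848
cos(theta) = -104/(sqrt(130)*sqrt(338)) = -104/sqrt(43940) = -0.496139
theta = arccos(-104/sqrt(43940)) = 119.7449 degrees

a·b = -104, theta = 119.7449 deg


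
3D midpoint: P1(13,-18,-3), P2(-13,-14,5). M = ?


Mx = (13- 13)/2 = 0
My = (-18- 14)/2 = -16.0000
Mz = (-3+5)/2 = 1.0000

M = (0, -16.0000, 1.0000)


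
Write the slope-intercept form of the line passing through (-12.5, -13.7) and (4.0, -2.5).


m = (11.2)/(16.5) = 0.6788
b = y1 - m*x1 = -13.7 - (11.2*(-12.5))/(16.5) = -13.7 + 8.4848 = -5.2152

y = 0.6788x - 5.2152


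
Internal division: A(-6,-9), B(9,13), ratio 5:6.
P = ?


Px = (5*9 + 6*(-6))/11 = 9/11 = 0.8182
Py = (5*13 + 6*(-9))/11 = 11/11 = 1.0000

P = (0.8182, 1.0000)


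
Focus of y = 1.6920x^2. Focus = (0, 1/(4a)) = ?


a = 1.6920
4a = 6.7680
focus = (0, 1/6.7680) = (0, 0.1478)

Focus = (0, 0.1478)


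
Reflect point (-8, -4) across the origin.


Reflection rule for origin: (-x, -y)
(-8, -4) -> (8, 4)

(8, 4)


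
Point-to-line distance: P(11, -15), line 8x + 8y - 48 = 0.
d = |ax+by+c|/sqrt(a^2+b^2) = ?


|8*11 + 8*(-15) - 48| = |-80| = 80
sqrt(64 + 64) = sqrt(128) = 11.3137
d = 80/sqrt(128) = 7.0711

7.0711


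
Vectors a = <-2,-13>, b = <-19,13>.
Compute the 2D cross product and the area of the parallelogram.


cross = -2*13 + 13*(-19) = -26 - 247 = -273
Parallelogram area = |-273| = 273

cross = -273, parallelogram area = 273


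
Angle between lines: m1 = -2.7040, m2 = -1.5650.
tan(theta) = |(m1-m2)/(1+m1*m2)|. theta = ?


m1-m2 = -1.139
1+m1*m2 = 5.23176
tan(theta) = |-1.139/5.23176| = 0.217709
theta = arctan(|-1.139/5.23176|) = 12.2821 degrees (acute angle)

12.2821 degrees


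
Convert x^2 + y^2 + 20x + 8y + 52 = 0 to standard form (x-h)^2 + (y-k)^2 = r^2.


h = -D/2 = -20/2 = -10
k = -E/2 = -8/2 = -4
r^2 = h^2 + k^2 - F = 100 + 16 - 52 = 64
r = 8

Center (-10, -4), radius = 8


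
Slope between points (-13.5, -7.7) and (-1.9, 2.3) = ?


dy = 2.3 + 7.7 = 10.0
dx = -1.9 + 13.5 = 11.6
m = 10.0/11.6 = 0.8621

m = 0.8621


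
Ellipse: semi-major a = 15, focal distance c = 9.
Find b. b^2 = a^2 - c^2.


b^2 = 15^2 - (9)^2 = 225 - 81 = 144
b = sqrt(144) = 12

b = 12


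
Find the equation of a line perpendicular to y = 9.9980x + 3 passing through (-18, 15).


Perpendicular slope = -1/m1 = -1/9.9980 = -0.1000
b2 = y0 - m2*x0 = 15 - 18/9.9980 = 15 - 1.8004 = 13.1996

y = -0.1000x + 13.1996


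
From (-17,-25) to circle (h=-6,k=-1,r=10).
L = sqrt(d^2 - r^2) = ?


d = sqrt((-17+ 6)^2 + (-25+ 1)^2) = sqrt(121+576) = 26.4008
L = sqrt(697.0000 - 100) = sqrt(597.0000) = 24.4336

24.4336


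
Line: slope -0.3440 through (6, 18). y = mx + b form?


y - 18 = -0.3440(x - 6)
y = -0.3440x + 18 + 0.3440*6
y = -0.3440x + 20.0640

y = -0.3440x + 20.0640


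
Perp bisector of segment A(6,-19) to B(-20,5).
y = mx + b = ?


Midpoint = (-7, -7)
Slope of AB = dy/dx = 24/(-26) = -0.9231
Perp slope = -dx/dy = 26/24 = 1.0833
b = My - (perp slope)*Mx = -7 + (-26*(-7))/24 = -7 + 7.5833 = 0.5833

y = 1.0833x + 0.5833


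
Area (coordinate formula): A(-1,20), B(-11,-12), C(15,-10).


-1*(-12+ 10) = 2
-11*(-10-20) = 330
15*(20+ 12) = 480
sum = 812
Area = |812|/2 = 406.0000

406.0000 sq units


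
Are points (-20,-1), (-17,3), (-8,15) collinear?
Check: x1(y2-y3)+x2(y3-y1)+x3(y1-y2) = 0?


-20*(3-15) - 17*(15+ 1) - 8*(-1-3)
= 240 - 272 + 32 = 0

Yes, collinear (determinant = 0)


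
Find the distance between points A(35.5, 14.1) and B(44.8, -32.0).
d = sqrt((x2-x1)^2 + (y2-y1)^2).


dx = 44.8 - 35.5 = 9.3
dy = -32.0 - 14.1 = -46.1
d = sqrt(86.49 + 2125.21) = sqrt(2211.7) = 47.0287

47.0287


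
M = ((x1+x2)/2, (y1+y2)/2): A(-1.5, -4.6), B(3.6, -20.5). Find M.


Mx = (-1.5 + 3.6)/2 = 2.1/2 = 1.0500
My = (-4.6 - 20.5)/2 = -25.1/2 = -12.5500

(1.0500, -12.5500)


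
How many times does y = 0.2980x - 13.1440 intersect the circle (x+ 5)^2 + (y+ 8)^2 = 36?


Substitute y = 0.2980x - 13.1440: (x+ 5)^2 + (0.2980x- 13.1440+ 8)^2 = 36
Expand to Ax^2 + Bx + C = 0, where b-k = -5.144
A = 1+m^2 = 1.088804
B = 2(m(b-k) - h) = 2(0.2980*(-5.144) + 5) = 6.934176
C = h^2 + (b-k)^2 - r^2 = 25 + 26.460736 - 36 = 15.460736
disc = B^2-4AC = 48.0828 - 67.3348 = -19.2520
disc < 0

0 intersection points


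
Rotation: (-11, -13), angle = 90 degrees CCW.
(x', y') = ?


cos(90) = 0, sin(90) = 1
x' = -11*0 + 13*1 = 13
y' = -11*1 - 13*0 = -11

(13, -11)


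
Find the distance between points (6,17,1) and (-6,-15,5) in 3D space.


dx=-12, dy=-32, dz=4
d = sqrt(144+1024+16) = sqrt(1184) = 34.4093

34.4093


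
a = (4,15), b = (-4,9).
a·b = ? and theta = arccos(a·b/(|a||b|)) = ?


a·b = 4*(-4) + 15*9 = -16 + 135 = 119
|a| = sqrt(16+225) = 15.5242
|b| = sqrt(16+81) = 9.8489
cos(theta) = 119/(sqrt(241)*sqrt(97)) = 119/sqrt(23377) = 0.778310
theta = arccos(119/sqrt(23377)) = 38.8939 degrees

a·b = 119, theta = 38.8939 deg


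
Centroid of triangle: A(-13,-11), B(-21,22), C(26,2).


Gx = (-13- 21+26)/3 = -8/3 = -2.6667
Gy = (-11+22+2)/3 = 13/3 = 4.3333

G = (-2.6667, 4.3333)


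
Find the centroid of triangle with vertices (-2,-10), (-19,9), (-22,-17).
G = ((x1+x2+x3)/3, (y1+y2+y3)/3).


Gx = (-2- 19- 22)/3 = -43/3 = -14.3333
Gy = (-10+9- 17)/3 = -18/3 = -6.0000

G = (-14.3333, -6.0000)


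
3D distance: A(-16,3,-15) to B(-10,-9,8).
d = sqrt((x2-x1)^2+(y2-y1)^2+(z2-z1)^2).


dx=6, dy=-12, dz=23
d = sqrt(36+144+529) = sqrt(709) = 26.6271

26.6271


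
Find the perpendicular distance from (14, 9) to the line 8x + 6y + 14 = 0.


|8*14 + 6*9 + 14| = |180| = 180
sqrt(64 + 36) = sqrt(100) = 10.0000
d = 180/sqrt(100) = 18.0000

18.0000


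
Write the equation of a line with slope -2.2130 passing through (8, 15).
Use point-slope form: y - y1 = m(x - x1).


y - 15 = -2.2130(x - 8)
y = -2.2130x + 15 + 2.2130*8
y = -2.2130x + 32.7040

y = -2.2130x + 32.7040


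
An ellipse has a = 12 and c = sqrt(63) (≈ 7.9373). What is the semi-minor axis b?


b^2 = 12^2 - (sqrt(63))^2 = 144 - 63 = 81
b = sqrt(81) = 9

b = 9


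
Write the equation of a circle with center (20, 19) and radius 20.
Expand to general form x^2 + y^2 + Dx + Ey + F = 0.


(x-20)^2 + (y-19)^2 = 20^2
D = -2h = -40, E = -2k = -38
F = h^2+k^2-r^2 = 400+361-400 = 361

x^2 + y^2 - 40x - 38y + 361 = 0


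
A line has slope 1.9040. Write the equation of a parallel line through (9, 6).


Parallel lines have equal slopes.
m2 = 1.9040
b2 = 6 - 1.9040*9 = -11.1360

y = 1.9040x - 11.1360


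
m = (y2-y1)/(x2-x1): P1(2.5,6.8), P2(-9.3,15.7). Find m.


dy = 15.7 - 6.8 = 8.9
dx = -9.3 - 2.5 = -11.8
m = 8.9/(-11.8) = -0.7542

m = -0.7542


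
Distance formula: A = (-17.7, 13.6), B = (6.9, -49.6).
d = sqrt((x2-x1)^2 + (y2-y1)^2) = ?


dx = 6.9 + 17.7 = 24.6
dy = -49.6 - 13.6 = -63.2
d = sqrt(605.16 + 3994.24) = sqrt(4599.4) = 67.8189

67.8189


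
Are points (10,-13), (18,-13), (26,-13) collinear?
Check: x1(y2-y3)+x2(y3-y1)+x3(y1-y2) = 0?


10*(-13+ 13) + 18*(-13+ 13) + 26*(-13+ 13)
= 0 + 0 + 0 = 0

Yes, collinear (determinant = 0)


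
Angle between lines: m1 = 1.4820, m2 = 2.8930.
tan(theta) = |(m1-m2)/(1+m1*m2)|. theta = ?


m1-m2 = -1.411
1+m1*m2 = 5.287426
tan(theta) = |-1.411/5.287426| = 0.266860
theta = arctan(|-1.411/5.287426|) = 14.9417 degrees (acute angle)

14.9417 degrees


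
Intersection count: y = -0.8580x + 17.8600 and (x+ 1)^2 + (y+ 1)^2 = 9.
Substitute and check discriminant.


Substitute y = -0.8580x + 17.8600: (x+ 1)^2 + (-0.8580x+17.8600+ 1)^2 = 9
Expand to Ax^2 + Bx + C = 0, where b-k = 18.86
A = 1+m^2 = 1.736164
B = 2(m(b-k) - h) = 2(-0.8580*18.86 + 1) = -30.36376
C = h^2 + (b-k)^2 - r^2 = 1 + 355.6996 - 9 = 347.6996
disc = B^2-4AC = 921.9579 - 2414.6541 = -1492.6962
disc < 0

0 intersection points


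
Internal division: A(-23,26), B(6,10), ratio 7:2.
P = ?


Px = (7*6 + 2*(-23))/9 = -4/9 = -0.4444
Py = (7*10 + 2*26)/9 = 122/9 = 13.5556

P = (-0.4444, 13.5556)


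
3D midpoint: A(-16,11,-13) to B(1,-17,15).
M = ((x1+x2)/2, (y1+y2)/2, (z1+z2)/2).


Mx = (-16+1)/2 = -7.5000
My = (11- 17)/2 = -3.0000
Mz = (-13+15)/2 = 1.0000

M = (-7.5000, -3.0000, 1.0000)


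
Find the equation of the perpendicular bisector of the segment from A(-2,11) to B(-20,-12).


Midpoint = (-11, -0.5)
Slope of AB = dy/dx = -23/(-18) = 1.2778
Perp slope = -dx/dy = -18/23 = -0.7826
b = My - (perp slope)*Mx = -0.5 + (-18*(-11))/(-23) = -0.5 - 8.6087 = -9.1087

y = -0.7826x - 9.1087


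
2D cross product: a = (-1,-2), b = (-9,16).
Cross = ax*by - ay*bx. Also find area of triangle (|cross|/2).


cross = -1*16 + 2*(-9) = -16 - 18 = -34
Triangle area = |-34|/2 = 34/2 = 17.0000

cross = -34, triangle area = 17.0000


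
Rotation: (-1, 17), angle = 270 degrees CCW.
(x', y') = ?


cos(270) = 0, sin(270) = -1
x' = -1*0 - 17*(-1) = 17
y' = -1*(-1) + 17*0 = 1

(17, 1)


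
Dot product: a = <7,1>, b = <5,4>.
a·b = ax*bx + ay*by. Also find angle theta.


a·b = 7*5 + 1*4 = 35 + 4 = 39
|a| = sqrt(49+1) = 7.0711
|b| = sqrt(25+16) = 6.4031
cos(theta) = 39/(sqrt(50)*sqrt(41)) = 39/sqrt(2050) = 0.861366
theta = arccos(39/sqrt(2050)) = 30.5297 degrees

a·b = 39, theta = 30.5297 deg


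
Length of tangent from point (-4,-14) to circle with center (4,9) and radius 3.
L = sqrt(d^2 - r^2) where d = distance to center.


d = sqrt((-4-4)^2 + (-14-9)^2) = sqrt(64+529) = 24.3516
L = sqrt(593.0000 - 9) = sqrt(584.0000) = 24.1661

24.1661


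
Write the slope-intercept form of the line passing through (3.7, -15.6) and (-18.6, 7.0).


m = (22.6)/(-22.3) = -1.0135
b = y1 - m*x1 = -15.6 - (22.6*3.7)/(-22.3) = -15.6 + 3.7498 = -11.8502

y = -1.0135x - 11.8502


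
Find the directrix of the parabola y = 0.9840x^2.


a = 0.9840
1/(4a) = 0.2541
directrix: y = -0.2541 = -0.2541

y = -0.2541


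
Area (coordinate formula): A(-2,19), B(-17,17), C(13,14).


-2*(17-14) = -6
-17*(14-19) = 85
13*(19-17) = 26
sum = 105
Area = |105|/2 = 52.5000

52.5000 sq units


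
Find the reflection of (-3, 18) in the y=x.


Reflection rule for y=x: (y, x)
(-3, 18) -> (18, -3)

(18, -3)


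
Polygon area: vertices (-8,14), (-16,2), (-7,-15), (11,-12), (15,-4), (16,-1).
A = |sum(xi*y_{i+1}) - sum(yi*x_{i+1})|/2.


sum(xi*y_{i+1}) = -8*2 - 16*(-15) - 7*(-12) + 11*(-4) + 15*(-1) + 16*14 = 473
sum(yi*x_{i+1}) = 14*(-16) + 2*(-7) - 15*11 - 12*15 - 4*16 - 1*(-8) = -639
Area = |473 + 639|/2 = 1112/2 = 556.0000

556.0000 sq units


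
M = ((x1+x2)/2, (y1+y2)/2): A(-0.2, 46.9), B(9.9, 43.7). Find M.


Mx = (-0.2 + 9.9)/2 = 9.7/2 = 4.8500
My = (46.9 + 43.7)/2 = 90.6/2 = 45.3000

(4.8500, 45.3000)


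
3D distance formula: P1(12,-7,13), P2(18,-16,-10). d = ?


dx=6, dy=-9, dz=-23
d = sqrt(36+81+529) = sqrt(646) = 25.4165

25.4165


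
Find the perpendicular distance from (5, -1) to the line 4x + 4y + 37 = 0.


|4*5 + 4*(-1) + 37| = |53| = 53
sqrt(16 + 16) = sqrt(32) = 5.6569
d = 53/sqrt(32) = 9.3692

9.3692


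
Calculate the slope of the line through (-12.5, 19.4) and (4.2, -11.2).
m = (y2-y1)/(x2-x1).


dy = -11.2 - 19.4 = -30.6
dx = 4.2 + 12.5 = 16.7
m = -30.6/16.7 = -1.8323

m = -1.8323


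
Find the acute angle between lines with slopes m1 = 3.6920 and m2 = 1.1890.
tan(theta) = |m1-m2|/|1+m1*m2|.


m1-m2 = 2.503
1+m1*m2 = 5.389788
tan(theta) = |2.503/5.389788| = 0.464397
theta = arctan(|2.503/5.389788|) = 24.9100 degrees (acute angle)

24.9100 degrees


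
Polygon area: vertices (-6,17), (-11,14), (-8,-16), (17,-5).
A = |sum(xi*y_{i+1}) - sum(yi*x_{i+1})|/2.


sum(xi*y_{i+1}) = -6*14 - 11*(-16) - 8*(-5) + 17*17 = 421
sum(yi*x_{i+1}) = 17*(-11) + 14*(-8) - 16*17 - 5*(-6) = -541
Area = |421 + 541|/2 = 962/2 = 481.0000

481.0000 sq units


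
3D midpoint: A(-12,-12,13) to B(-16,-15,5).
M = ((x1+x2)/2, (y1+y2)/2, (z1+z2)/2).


Mx = (-12- 16)/2 = -14.0000
My = (-12- 15)/2 = -13.5000
Mz = (13+5)/2 = 9.0000

M = (-14.0000, -13.5000, 9.0000)


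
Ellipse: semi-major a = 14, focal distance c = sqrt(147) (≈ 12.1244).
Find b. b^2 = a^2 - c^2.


b^2 = 14^2 - (sqrt(147))^2 = 196 - 147 = 49
b = sqrt(49) = 7

b = 7


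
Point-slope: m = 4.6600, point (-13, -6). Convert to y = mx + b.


y + 6 = 4.6600(x + 13)
y = 4.6600x - 6 - 4.6600*(-13)
y = 4.6600x + 54.5800

y = 4.6600x + 54.5800


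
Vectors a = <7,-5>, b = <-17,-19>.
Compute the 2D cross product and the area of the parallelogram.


cross = 7*(-19) + 5*(-17) = -133 - 85 = -218
Parallelogram area = |-218| = 218

cross = -218, parallelogram area = 218


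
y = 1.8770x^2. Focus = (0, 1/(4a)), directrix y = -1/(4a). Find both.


a = 1.8770
1/(4a) = 0.1332
Focus = (0, 0.1332)
Directrix: y = -0.1332

Focus = (0, 0.1332), Directrix: y = -0.1332


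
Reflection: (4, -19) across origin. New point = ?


Reflection rule for origin: (-x, -y)
(4, -19) -> (-4, 19)

(-4, 19)


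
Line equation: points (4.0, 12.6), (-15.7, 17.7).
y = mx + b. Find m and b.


m = (5.1)/(-19.7) = -0.2589
b = y1 - m*x1 = 12.6 - (5.1*4.0)/(-19.7) = 12.6 + 1.0355 = 13.6355

y = -0.2589x + 13.6355


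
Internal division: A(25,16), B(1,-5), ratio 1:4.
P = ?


Px = (1*1 + 4*25)/5 = 101/5 = 20.2000
Py = (1*(-5) + 4*16)/5 = 59/5 = 11.8000

P = (20.2000, 11.8000)
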